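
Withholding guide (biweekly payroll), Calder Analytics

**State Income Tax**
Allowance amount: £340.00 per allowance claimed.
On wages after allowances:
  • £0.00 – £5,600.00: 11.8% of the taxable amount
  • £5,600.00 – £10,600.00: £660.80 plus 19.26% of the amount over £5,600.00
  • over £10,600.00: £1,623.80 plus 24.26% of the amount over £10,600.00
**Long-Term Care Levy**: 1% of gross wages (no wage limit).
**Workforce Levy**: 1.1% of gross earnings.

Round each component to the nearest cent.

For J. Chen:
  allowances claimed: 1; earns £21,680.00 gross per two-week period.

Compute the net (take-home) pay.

State Income Tax: taxable = £21,680.00 − 1×£340.00 = £21,340.00
  £1,623.80 + 24.26% × (£21,340.00 − £10,600.00) = £1,623.80 + 24.26% × £10,740.00 = £4,229.32
Long-Term Care Levy: 1% × £21,680.00 = £216.80
Workforce Levy: 1.1% × £21,680.00 = £238.48
Total withheld: £4,229.32 + £216.80 + £238.48 = £4,684.60
Net pay: £21,680.00 − £4,684.60 = £16,995.40

£16,995.40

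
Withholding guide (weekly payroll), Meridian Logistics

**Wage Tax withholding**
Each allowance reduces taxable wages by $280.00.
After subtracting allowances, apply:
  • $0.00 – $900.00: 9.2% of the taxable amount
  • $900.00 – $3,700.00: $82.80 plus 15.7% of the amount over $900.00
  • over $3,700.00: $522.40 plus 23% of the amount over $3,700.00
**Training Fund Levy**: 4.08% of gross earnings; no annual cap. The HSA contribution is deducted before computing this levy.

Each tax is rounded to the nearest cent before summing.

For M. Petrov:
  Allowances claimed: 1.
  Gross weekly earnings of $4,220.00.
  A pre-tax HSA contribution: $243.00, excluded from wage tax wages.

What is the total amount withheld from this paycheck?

Wage Tax: taxable = $4,220.00 − $243.00 − 1×$280.00 = $3,697.00
  $82.80 + 15.7% × ($3,697.00 − $900.00) = $82.80 + 15.7% × $2,797.00 = $521.93
Training Fund Levy: 4.08% × $3,977.00 = $162.26
Total: $521.93 + $162.26 = $684.19

$684.19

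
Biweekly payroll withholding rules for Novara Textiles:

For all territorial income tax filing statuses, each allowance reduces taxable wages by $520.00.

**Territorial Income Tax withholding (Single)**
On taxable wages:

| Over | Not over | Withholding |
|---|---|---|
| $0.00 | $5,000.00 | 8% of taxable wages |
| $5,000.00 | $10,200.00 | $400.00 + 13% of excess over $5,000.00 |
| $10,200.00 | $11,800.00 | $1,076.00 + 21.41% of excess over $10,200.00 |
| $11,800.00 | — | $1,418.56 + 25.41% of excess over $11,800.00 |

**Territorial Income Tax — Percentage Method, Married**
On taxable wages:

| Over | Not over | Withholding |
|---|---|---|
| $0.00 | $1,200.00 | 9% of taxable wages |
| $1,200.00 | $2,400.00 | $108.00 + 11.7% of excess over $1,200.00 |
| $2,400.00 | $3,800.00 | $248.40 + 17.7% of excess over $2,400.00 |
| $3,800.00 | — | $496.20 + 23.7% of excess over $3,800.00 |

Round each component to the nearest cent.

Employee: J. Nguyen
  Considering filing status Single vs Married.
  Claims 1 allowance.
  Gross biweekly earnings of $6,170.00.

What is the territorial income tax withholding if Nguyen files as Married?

Territorial Income Tax (Married): taxable = $6,170.00 − 1×$520.00 = $5,650.00
  $496.20 + 23.7% × ($5,650.00 − $3,800.00) = $496.20 + 23.7% × $1,850.00 = $934.65

$934.65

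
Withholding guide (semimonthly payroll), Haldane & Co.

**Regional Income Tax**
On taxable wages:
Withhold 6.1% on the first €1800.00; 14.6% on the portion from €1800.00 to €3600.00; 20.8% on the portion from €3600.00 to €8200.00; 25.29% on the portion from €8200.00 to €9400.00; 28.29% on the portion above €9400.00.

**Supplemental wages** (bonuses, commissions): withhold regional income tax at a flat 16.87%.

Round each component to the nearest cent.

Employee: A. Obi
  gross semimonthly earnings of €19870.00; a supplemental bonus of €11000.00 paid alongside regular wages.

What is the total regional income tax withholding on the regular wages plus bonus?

€6450.54

Regional Income Tax: taxable = €19870.00
  €1632.88 + 28.29% × (€19870.00 − €9400.00) = €1632.88 + 28.29% × €10470.00 = €4594.84
Supplemental (16.87% flat on bonus): 16.87% × €11000.00 = €1855.70
Total regional income tax: €4594.84 + €1855.70 = €6450.54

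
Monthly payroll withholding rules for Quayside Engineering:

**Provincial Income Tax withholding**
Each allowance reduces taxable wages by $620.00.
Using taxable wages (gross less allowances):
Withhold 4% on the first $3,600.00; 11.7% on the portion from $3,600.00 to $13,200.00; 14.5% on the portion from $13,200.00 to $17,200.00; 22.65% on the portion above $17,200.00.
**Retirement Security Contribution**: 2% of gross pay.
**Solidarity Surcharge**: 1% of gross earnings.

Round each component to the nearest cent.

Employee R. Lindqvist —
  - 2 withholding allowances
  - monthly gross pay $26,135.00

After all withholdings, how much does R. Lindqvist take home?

$21,760.83

Provincial Income Tax: taxable = $26,135.00 − 2×$620.00 = $24,895.00
  $1,847.20 + 22.65% × ($24,895.00 − $17,200.00) = $1,847.20 + 22.65% × $7,695.00 = $3,590.12
Retirement Security Contribution: 2% × $26,135.00 = $522.70
Solidarity Surcharge: 1% × $26,135.00 = $261.35
Total withheld: $3,590.12 + $522.70 + $261.35 = $4,374.17
Net pay: $26,135.00 − $4,374.17 = $21,760.83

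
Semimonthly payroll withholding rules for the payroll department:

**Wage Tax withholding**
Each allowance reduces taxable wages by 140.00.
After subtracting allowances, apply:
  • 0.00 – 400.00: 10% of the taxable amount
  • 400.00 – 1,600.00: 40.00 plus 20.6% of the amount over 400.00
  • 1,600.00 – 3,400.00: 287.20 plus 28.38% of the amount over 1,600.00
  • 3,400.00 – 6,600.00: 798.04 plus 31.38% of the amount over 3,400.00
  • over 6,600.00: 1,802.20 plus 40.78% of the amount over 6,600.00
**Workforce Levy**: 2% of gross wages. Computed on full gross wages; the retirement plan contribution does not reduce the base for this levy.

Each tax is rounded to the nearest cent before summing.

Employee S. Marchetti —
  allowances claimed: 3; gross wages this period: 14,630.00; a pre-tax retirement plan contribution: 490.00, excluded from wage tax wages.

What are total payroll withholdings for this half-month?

Wage Tax: taxable = 14,630.00 − 490.00 − 3×140.00 = 13,720.00
  1,802.20 + 40.78% × (13,720.00 − 6,600.00) = 1,802.20 + 40.78% × 7,120.00 = 4,705.74
Workforce Levy: 2% × 14,630.00 = 292.60
Total: 4,705.74 + 292.60 = 4,998.34

4,998.34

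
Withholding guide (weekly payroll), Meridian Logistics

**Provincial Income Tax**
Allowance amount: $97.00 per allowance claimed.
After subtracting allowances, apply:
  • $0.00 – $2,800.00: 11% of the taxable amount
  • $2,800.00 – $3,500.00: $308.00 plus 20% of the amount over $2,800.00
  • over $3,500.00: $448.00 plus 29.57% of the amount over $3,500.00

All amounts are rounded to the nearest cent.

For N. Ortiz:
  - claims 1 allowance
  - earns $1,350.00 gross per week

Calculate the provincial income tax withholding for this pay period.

Provincial Income Tax: taxable = $1,350.00 − 1×$97.00 = $1,253.00
  11% × $1,253.00 = $137.83

$137.83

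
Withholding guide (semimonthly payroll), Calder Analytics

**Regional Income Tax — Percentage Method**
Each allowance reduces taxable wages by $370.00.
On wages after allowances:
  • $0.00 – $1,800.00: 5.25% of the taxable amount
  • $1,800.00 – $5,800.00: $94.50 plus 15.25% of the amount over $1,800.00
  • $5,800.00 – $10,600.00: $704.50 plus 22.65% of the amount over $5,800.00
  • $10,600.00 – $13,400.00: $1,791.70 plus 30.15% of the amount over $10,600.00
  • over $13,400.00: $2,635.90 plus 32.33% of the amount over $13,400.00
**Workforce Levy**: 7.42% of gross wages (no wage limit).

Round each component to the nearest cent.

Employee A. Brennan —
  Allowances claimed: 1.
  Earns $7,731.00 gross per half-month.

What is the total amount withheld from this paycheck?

Regional Income Tax: taxable = $7,731.00 − 1×$370.00 = $7,361.00
  $704.50 + 22.65% × ($7,361.00 − $5,800.00) = $704.50 + 22.65% × $1,561.00 = $1,058.07
Workforce Levy: 7.42% × $7,731.00 = $573.64
Total: $1,058.07 + $573.64 = $1,631.71

$1,631.71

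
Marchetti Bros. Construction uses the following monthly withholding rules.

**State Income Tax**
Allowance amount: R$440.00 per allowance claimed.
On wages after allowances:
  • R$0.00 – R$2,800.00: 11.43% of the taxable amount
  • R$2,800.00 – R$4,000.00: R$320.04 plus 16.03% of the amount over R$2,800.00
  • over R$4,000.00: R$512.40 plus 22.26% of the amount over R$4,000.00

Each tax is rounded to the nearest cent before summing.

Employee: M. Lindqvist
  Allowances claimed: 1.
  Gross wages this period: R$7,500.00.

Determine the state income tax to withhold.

State Income Tax: taxable = R$7,500.00 − 1×R$440.00 = R$7,060.00
  R$512.40 + 22.26% × (R$7,060.00 − R$4,000.00) = R$512.40 + 22.26% × R$3,060.00 = R$1,193.56

R$1,193.56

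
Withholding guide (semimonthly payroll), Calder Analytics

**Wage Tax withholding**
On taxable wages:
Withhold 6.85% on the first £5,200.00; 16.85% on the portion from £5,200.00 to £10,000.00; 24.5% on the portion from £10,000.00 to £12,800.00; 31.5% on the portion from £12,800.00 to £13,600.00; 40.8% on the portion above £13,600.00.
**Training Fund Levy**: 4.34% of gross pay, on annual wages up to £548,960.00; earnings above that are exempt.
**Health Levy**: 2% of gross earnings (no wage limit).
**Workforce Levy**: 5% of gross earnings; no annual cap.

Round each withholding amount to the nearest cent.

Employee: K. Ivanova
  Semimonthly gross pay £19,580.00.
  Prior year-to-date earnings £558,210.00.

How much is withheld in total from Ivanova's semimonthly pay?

£5,913.44

Wage Tax: taxable = £19,580.00
  £2,103.00 + 40.8% × (£19,580.00 − £13,600.00) = £2,103.00 + 40.8% × £5,980.00 = £4,542.84
Training Fund Levy: YTD £558,210.00 ≥ cap £548,960.00 → £0.00
Health Levy: 2% × £19,580.00 = £391.60
Workforce Levy: 5% × £19,580.00 = £979.00
Total: £4,542.84 + £0.00 + £391.60 + £979.00 = £5,913.44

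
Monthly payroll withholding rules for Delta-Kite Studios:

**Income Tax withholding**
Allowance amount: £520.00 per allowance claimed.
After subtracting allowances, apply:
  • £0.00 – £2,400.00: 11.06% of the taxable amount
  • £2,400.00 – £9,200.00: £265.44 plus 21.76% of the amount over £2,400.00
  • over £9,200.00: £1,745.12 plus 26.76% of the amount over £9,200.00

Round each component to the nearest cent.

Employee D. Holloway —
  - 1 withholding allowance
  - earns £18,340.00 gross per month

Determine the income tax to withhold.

Income Tax: taxable = £18,340.00 − 1×£520.00 = £17,820.00
  £1,745.12 + 26.76% × (£17,820.00 − £9,200.00) = £1,745.12 + 26.76% × £8,620.00 = £4,051.83

£4,051.83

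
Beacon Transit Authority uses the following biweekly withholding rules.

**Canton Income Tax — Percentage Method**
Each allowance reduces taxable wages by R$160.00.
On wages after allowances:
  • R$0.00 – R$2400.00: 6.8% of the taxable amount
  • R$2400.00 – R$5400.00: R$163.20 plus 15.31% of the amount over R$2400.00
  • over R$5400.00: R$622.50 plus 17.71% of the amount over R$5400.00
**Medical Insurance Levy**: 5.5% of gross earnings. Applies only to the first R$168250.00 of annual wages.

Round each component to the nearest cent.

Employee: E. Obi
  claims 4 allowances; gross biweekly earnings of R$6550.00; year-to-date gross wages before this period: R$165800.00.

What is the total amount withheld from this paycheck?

Canton Income Tax: taxable = R$6550.00 − 4×R$160.00 = R$5910.00
  R$622.50 + 17.71% × (R$5910.00 − R$5400.00) = R$622.50 + 17.71% × R$510.00 = R$712.82
Medical Insurance Levy: cap R$168250.00 − YTD R$165800.00 = R$2450.00 subject; 5.5% × R$2450.00 = R$134.75
Total: R$712.82 + R$134.75 = R$847.57

R$847.57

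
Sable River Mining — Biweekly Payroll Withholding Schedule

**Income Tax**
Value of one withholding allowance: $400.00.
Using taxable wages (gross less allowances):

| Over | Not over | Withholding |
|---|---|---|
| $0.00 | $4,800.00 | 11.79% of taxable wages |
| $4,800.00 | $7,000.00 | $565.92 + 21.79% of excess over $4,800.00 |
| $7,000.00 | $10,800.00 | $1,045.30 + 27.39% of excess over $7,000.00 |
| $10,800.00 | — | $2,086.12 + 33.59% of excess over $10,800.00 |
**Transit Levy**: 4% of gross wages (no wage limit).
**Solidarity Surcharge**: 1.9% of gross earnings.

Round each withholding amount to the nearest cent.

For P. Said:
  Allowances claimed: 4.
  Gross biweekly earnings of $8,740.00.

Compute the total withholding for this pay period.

Income Tax: taxable = $8,740.00 − 4×$400.00 = $7,140.00
  $1,045.30 + 27.39% × ($7,140.00 − $7,000.00) = $1,045.30 + 27.39% × $140.00 = $1,083.65
Transit Levy: 4% × $8,740.00 = $349.60
Solidarity Surcharge: 1.9% × $8,740.00 = $166.06
Total: $1,083.65 + $349.60 + $166.06 = $1,599.31

$1,599.31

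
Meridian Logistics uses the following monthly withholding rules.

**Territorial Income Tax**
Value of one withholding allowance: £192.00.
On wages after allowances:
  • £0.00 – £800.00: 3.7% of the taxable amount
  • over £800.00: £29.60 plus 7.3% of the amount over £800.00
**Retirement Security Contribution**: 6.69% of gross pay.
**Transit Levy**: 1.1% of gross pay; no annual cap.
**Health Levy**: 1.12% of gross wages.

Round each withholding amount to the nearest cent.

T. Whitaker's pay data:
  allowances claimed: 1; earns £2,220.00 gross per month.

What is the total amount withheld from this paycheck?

Territorial Income Tax: taxable = £2,220.00 − 1×£192.00 = £2,028.00
  £29.60 + 7.3% × (£2,028.00 − £800.00) = £29.60 + 7.3% × £1,228.00 = £119.24
Retirement Security Contribution: 6.69% × £2,220.00 = £148.52
Transit Levy: 1.1% × £2,220.00 = £24.42
Health Levy: 1.12% × £2,220.00 = £24.86
Total: £119.24 + £148.52 + £24.42 + £24.86 = £317.04

£317.04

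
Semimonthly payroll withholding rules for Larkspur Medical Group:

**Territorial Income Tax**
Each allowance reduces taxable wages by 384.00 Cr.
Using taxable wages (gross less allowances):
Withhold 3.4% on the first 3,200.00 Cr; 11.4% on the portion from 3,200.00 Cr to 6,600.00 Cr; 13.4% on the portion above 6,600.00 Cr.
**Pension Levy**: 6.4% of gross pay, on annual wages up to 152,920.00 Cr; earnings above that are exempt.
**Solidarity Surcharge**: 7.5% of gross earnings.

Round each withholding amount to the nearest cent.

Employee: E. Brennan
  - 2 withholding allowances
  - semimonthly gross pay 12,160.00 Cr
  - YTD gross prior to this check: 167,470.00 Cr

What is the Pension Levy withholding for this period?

0.00 Cr

Pension Levy: YTD 167,470.00 Cr ≥ cap 152,920.00 Cr → 0.00 Cr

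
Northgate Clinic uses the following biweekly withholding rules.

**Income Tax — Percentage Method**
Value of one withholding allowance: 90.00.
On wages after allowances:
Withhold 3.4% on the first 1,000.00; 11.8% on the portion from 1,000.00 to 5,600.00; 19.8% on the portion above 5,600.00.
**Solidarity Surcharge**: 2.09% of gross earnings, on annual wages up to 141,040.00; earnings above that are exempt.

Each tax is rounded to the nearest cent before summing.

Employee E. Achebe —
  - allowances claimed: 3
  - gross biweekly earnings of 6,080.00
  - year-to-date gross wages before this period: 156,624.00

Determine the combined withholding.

Income Tax: taxable = 6,080.00 − 3×90.00 = 5,810.00
  576.80 + 19.8% × (5,810.00 − 5,600.00) = 576.80 + 19.8% × 210.00 = 618.38
Solidarity Surcharge: YTD 156,624.00 ≥ cap 141,040.00 → 0.00
Total: 618.38 + 0.00 = 618.38

618.38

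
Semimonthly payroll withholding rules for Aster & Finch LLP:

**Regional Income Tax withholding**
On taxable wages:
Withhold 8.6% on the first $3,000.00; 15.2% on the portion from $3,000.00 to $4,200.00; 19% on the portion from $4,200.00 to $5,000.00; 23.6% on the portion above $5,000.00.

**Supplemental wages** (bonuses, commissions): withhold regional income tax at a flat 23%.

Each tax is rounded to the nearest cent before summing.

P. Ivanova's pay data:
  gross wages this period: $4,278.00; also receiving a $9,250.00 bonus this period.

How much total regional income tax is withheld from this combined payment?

Regional Income Tax: taxable = $4,278.00
  $440.40 + 19% × ($4,278.00 − $4,200.00) = $440.40 + 19% × $78.00 = $455.22
Supplemental (23% flat on bonus): 23% × $9,250.00 = $2,127.50
Total regional income tax: $455.22 + $2,127.50 = $2,582.72

$2,582.72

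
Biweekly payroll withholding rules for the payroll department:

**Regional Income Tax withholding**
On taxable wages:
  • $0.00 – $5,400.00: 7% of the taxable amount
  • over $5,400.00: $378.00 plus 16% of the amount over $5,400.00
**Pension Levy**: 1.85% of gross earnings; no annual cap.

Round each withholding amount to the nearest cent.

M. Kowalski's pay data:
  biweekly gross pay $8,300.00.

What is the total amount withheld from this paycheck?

$995.55

Regional Income Tax: taxable = $8,300.00
  $378.00 + 16% × ($8,300.00 − $5,400.00) = $378.00 + 16% × $2,900.00 = $842.00
Pension Levy: 1.85% × $8,300.00 = $153.55
Total: $842.00 + $153.55 = $995.55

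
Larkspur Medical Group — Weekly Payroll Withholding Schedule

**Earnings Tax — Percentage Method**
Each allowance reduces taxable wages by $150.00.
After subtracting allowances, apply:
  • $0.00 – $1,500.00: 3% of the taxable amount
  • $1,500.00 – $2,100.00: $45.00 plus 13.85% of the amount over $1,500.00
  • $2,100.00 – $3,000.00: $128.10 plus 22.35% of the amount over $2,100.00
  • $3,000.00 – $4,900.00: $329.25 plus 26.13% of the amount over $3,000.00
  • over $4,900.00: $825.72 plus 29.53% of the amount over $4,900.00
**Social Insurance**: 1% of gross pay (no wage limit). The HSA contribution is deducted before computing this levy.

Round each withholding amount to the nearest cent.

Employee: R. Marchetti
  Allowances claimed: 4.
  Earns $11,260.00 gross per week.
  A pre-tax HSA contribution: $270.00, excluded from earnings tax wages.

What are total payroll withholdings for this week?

Earnings Tax: taxable = $11,260.00 − $270.00 − 4×$150.00 = $10,390.00
  $825.72 + 29.53% × ($10,390.00 − $4,900.00) = $825.72 + 29.53% × $5,490.00 = $2,446.92
Social Insurance: 1% × $10,990.00 = $109.90
Total: $2,446.92 + $109.90 = $2,556.82

$2,556.82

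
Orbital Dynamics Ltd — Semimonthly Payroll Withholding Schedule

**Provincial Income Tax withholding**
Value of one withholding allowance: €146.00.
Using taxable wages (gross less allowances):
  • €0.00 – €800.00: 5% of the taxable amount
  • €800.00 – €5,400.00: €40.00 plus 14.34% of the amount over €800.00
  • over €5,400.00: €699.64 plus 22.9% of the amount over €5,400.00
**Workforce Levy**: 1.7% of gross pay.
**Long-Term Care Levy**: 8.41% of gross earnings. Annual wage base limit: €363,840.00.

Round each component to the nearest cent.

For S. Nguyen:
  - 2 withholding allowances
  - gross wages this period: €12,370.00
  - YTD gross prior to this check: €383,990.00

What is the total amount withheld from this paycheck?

€2,439.19

Provincial Income Tax: taxable = €12,370.00 − 2×€146.00 = €12,078.00
  €699.64 + 22.9% × (€12,078.00 − €5,400.00) = €699.64 + 22.9% × €6,678.00 = €2,228.90
Workforce Levy: 1.7% × €12,370.00 = €210.29
Long-Term Care Levy: YTD €383,990.00 ≥ cap €363,840.00 → €0.00
Total: €2,228.90 + €210.29 + €0.00 = €2,439.19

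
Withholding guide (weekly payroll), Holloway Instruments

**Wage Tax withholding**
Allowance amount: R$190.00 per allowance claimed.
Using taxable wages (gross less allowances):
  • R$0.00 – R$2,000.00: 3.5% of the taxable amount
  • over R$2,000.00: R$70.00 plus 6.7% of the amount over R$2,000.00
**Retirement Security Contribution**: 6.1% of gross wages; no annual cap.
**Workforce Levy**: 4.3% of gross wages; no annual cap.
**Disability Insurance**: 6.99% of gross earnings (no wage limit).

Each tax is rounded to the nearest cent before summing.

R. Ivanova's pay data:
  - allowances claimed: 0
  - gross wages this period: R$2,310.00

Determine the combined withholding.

R$492.48

Wage Tax: taxable = R$2,310.00
  R$70.00 + 6.7% × (R$2,310.00 − R$2,000.00) = R$70.00 + 6.7% × R$310.00 = R$90.77
Retirement Security Contribution: 6.1% × R$2,310.00 = R$140.91
Workforce Levy: 4.3% × R$2,310.00 = R$99.33
Disability Insurance: 6.99% × R$2,310.00 = R$161.47
Total: R$90.77 + R$140.91 + R$99.33 + R$161.47 = R$492.48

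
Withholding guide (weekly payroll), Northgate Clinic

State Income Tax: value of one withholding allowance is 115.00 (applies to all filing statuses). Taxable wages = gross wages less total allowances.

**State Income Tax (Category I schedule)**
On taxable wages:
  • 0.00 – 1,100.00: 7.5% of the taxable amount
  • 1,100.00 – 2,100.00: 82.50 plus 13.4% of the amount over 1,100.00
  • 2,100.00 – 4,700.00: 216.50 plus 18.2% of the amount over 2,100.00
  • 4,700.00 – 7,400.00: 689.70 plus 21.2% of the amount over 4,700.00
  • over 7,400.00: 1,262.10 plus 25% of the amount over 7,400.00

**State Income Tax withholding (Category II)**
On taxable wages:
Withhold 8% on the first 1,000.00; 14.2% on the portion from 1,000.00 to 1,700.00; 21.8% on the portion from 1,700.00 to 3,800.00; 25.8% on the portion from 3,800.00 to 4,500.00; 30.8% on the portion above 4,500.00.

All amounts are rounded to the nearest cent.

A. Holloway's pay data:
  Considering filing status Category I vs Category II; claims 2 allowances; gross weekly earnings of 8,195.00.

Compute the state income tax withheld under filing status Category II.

State Income Tax (Category II): taxable = 8,195.00 − 2×115.00 = 7,965.00
  817.80 + 30.8% × (7,965.00 − 4,500.00) = 817.80 + 30.8% × 3,465.00 = 1,885.02

1,885.02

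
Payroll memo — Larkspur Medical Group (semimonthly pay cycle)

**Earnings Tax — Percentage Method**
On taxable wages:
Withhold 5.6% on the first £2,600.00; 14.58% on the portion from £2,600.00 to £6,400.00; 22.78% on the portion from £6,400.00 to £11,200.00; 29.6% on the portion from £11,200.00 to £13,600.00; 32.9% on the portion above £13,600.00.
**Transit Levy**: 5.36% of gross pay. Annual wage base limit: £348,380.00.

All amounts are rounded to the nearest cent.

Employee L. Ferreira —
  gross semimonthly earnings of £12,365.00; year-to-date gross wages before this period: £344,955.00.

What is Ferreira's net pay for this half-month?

Earnings Tax: taxable = £12,365.00
  £1,793.08 + 29.6% × (£12,365.00 − £11,200.00) = £1,793.08 + 29.6% × £1,165.00 = £2,137.92
Transit Levy: cap £348,380.00 − YTD £344,955.00 = £3,425.00 subject; 5.36% × £3,425.00 = £183.58
Total withheld: £2,137.92 + £183.58 = £2,321.50
Net pay: £12,365.00 − £2,321.50 = £10,043.50

£10,043.50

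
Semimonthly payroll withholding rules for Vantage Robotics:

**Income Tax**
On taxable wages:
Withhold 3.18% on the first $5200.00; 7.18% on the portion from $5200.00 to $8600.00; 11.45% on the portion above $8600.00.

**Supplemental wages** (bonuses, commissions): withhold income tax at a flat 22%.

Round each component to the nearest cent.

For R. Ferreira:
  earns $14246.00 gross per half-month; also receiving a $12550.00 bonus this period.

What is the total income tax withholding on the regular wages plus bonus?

$3816.95

Income Tax: taxable = $14246.00
  $409.48 + 11.45% × ($14246.00 − $8600.00) = $409.48 + 11.45% × $5646.00 = $1055.95
Supplemental (22% flat on bonus): 22% × $12550.00 = $2761.00
Total income tax: $1055.95 + $2761.00 = $3816.95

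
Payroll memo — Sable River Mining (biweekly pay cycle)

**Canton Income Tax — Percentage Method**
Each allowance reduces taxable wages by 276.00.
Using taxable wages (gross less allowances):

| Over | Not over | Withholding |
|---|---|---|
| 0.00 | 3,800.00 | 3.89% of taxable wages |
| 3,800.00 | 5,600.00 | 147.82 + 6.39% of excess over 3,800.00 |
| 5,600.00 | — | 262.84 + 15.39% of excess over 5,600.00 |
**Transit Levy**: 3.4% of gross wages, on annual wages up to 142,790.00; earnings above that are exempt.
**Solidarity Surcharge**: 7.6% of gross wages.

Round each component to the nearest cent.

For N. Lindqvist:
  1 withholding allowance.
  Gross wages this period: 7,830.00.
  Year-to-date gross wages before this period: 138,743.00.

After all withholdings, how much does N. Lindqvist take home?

Canton Income Tax: taxable = 7,830.00 − 1×276.00 = 7,554.00
  262.84 + 15.39% × (7,554.00 − 5,600.00) = 262.84 + 15.39% × 1,954.00 = 563.56
Transit Levy: cap 142,790.00 − YTD 138,743.00 = 4,047.00 subject; 3.4% × 4,047.00 = 137.60
Solidarity Surcharge: 7.6% × 7,830.00 = 595.08
Total withheld: 563.56 + 137.60 + 595.08 = 1,296.24
Net pay: 7,830.00 − 1,296.24 = 6,533.76

6,533.76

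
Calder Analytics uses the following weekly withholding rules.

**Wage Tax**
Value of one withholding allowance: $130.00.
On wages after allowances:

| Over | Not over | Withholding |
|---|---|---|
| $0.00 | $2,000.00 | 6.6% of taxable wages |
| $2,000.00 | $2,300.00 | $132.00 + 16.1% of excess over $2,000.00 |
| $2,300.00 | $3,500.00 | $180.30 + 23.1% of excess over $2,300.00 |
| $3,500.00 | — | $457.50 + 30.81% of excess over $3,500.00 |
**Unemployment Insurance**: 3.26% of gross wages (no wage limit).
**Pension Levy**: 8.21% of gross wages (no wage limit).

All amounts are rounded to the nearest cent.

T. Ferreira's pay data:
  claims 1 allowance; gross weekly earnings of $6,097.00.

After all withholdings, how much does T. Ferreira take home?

Wage Tax: taxable = $6,097.00 − 1×$130.00 = $5,967.00
  $457.50 + 30.81% × ($5,967.00 − $3,500.00) = $457.50 + 30.81% × $2,467.00 = $1,217.58
Unemployment Insurance: 3.26% × $6,097.00 = $198.76
Pension Levy: 8.21% × $6,097.00 = $500.56
Total withheld: $1,217.58 + $198.76 + $500.56 = $1,916.90
Net pay: $6,097.00 − $1,916.90 = $4,180.10

$4,180.10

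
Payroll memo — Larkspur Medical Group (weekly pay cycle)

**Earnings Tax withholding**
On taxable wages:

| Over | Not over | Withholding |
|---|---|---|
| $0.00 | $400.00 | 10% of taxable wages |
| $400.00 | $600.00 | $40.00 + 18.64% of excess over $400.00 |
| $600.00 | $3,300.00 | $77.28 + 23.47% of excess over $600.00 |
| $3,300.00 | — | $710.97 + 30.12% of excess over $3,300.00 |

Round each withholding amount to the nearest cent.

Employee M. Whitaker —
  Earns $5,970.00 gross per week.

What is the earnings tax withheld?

$1,515.17

Earnings Tax: taxable = $5,970.00
  $710.97 + 30.12% × ($5,970.00 − $3,300.00) = $710.97 + 30.12% × $2,670.00 = $1,515.17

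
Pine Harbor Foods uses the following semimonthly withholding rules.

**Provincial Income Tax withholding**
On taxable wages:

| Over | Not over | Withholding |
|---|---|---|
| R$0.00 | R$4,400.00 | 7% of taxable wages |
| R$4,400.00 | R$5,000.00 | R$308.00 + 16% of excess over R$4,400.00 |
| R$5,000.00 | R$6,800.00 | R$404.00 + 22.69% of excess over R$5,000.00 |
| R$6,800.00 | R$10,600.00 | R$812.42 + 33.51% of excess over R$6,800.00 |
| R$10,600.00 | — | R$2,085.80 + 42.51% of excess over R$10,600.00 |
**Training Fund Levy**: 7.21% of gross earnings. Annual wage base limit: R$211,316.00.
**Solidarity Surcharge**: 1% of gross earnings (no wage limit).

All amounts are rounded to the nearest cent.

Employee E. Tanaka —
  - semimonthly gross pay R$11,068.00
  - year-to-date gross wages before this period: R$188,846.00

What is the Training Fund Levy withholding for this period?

Training Fund Levy: 7.21% × R$11,068.00 = R$798.00

R$798.00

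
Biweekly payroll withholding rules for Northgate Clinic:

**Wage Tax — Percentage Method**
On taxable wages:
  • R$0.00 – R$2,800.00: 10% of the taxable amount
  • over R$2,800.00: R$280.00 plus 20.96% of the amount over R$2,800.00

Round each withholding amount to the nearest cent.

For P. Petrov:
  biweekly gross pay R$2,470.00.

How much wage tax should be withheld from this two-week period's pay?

Wage Tax: taxable = R$2,470.00
  10% × R$2,470.00 = R$247.00

R$247.00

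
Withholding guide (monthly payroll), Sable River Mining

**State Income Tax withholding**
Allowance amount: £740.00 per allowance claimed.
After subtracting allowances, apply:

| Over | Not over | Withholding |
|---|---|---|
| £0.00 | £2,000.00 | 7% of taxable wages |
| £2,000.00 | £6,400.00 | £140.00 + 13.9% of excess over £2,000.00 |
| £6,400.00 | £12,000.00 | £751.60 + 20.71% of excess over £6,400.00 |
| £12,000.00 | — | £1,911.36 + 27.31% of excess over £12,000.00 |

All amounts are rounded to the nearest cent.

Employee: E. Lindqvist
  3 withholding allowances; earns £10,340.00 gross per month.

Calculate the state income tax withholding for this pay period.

£1,107.81

State Income Tax: taxable = £10,340.00 − 3×£740.00 = £8,120.00
  £751.60 + 20.71% × (£8,120.00 − £6,400.00) = £751.60 + 20.71% × £1,720.00 = £1,107.81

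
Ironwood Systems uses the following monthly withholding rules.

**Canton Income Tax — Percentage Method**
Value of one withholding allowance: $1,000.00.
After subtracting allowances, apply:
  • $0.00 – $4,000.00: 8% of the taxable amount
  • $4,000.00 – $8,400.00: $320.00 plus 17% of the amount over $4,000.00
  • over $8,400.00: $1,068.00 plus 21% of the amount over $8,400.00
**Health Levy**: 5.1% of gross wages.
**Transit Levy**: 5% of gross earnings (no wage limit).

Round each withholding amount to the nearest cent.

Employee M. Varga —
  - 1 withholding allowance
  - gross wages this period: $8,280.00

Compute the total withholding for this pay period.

Canton Income Tax: taxable = $8,280.00 − 1×$1,000.00 = $7,280.00
  $320.00 + 17% × ($7,280.00 − $4,000.00) = $320.00 + 17% × $3,280.00 = $877.60
Health Levy: 5.1% × $8,280.00 = $422.28
Transit Levy: 5% × $8,280.00 = $414.00
Total: $877.60 + $422.28 + $414.00 = $1,713.88

$1,713.88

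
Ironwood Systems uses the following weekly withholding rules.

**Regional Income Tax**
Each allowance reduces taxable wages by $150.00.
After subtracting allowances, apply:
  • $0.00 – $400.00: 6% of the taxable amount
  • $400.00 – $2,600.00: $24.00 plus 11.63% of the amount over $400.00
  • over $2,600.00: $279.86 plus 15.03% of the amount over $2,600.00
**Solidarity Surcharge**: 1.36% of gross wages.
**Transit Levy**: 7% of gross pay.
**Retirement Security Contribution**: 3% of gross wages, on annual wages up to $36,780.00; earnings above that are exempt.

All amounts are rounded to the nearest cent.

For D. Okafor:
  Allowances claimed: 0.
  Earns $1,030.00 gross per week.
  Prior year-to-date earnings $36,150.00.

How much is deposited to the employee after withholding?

Regional Income Tax: taxable = $1,030.00
  $24.00 + 11.63% × ($1,030.00 − $400.00) = $24.00 + 11.63% × $630.00 = $97.27
Solidarity Surcharge: 1.36% × $1,030.00 = $14.01
Transit Levy: 7% × $1,030.00 = $72.10
Retirement Security Contribution: cap $36,780.00 − YTD $36,150.00 = $630.00 subject; 3% × $630.00 = $18.90
Total withheld: $97.27 + $14.01 + $72.10 + $18.90 = $202.28
Net pay: $1,030.00 − $202.28 = $827.72

$827.72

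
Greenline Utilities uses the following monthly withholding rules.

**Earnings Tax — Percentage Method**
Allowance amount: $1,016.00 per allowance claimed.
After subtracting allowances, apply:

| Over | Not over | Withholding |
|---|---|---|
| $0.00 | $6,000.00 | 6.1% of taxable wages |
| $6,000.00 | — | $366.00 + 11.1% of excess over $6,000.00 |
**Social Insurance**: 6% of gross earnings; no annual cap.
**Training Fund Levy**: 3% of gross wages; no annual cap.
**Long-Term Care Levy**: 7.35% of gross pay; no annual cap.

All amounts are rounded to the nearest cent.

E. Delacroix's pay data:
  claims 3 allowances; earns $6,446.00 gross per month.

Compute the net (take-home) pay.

Earnings Tax: taxable = $6,446.00 − 3×$1,016.00 = $3,398.00
  6.1% × $3,398.00 = $207.28
Social Insurance: 6% × $6,446.00 = $386.76
Training Fund Levy: 3% × $6,446.00 = $193.38
Long-Term Care Levy: 7.35% × $6,446.00 = $473.78
Total withheld: $207.28 + $386.76 + $193.38 + $473.78 = $1,261.20
Net pay: $6,446.00 − $1,261.20 = $5,184.80

$5,184.80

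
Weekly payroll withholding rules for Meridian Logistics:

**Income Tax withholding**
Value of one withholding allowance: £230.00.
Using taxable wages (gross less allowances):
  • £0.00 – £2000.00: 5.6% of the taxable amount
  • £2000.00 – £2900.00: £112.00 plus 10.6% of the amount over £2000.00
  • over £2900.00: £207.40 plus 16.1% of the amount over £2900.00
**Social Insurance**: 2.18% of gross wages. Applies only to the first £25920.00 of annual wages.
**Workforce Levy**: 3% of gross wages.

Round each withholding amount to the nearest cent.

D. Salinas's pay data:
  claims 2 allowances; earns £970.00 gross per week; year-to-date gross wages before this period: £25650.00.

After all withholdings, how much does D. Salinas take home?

£906.45

Income Tax: taxable = £970.00 − 2×£230.00 = £510.00
  5.6% × £510.00 = £28.56
Social Insurance: cap £25920.00 − YTD £25650.00 = £270.00 subject; 2.18% × £270.00 = £5.89
Workforce Levy: 3% × £970.00 = £29.10
Total withheld: £28.56 + £5.89 + £29.10 = £63.55
Net pay: £970.00 − £63.55 = £906.45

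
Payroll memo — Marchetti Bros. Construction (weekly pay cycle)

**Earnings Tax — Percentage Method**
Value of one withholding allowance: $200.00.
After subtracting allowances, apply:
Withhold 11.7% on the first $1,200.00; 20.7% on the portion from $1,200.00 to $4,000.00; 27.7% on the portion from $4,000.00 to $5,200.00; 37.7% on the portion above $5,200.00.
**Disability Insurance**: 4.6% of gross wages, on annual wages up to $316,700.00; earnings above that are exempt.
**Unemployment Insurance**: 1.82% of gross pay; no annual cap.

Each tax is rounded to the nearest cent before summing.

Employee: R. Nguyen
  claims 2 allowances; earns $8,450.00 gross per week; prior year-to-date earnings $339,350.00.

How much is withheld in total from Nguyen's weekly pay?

$2,280.64

Earnings Tax: taxable = $8,450.00 − 2×$200.00 = $8,050.00
  $1,052.40 + 37.7% × ($8,050.00 − $5,200.00) = $1,052.40 + 37.7% × $2,850.00 = $2,126.85
Disability Insurance: YTD $339,350.00 ≥ cap $316,700.00 → $0.00
Unemployment Insurance: 1.82% × $8,450.00 = $153.79
Total: $2,126.85 + $0.00 + $153.79 = $2,280.64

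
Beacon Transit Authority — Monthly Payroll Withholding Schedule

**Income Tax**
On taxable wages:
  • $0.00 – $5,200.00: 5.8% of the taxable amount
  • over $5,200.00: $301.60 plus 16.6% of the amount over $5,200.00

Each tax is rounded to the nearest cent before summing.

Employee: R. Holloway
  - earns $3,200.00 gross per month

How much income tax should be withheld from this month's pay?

$185.60

Income Tax: taxable = $3,200.00
  5.8% × $3,200.00 = $185.60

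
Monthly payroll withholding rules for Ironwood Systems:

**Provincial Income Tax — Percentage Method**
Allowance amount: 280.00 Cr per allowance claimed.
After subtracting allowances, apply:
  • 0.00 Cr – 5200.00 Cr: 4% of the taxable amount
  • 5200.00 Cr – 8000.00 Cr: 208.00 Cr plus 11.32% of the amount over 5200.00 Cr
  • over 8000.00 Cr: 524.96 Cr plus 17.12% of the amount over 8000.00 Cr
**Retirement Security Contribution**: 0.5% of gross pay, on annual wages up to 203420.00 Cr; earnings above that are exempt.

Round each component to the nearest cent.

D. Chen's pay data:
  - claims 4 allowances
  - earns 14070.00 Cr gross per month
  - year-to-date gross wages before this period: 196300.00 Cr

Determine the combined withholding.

Provincial Income Tax: taxable = 14070.00 Cr − 4×280.00 Cr = 12950.00 Cr
  524.96 Cr + 17.12% × (12950.00 Cr − 8000.00 Cr) = 524.96 Cr + 17.12% × 4950.00 Cr = 1372.40 Cr
Retirement Security Contribution: cap 203420.00 Cr − YTD 196300.00 Cr = 7120.00 Cr subject; 0.5% × 7120.00 Cr = 35.60 Cr
Total: 1372.40 Cr + 35.60 Cr = 1408.00 Cr

1408.00 Cr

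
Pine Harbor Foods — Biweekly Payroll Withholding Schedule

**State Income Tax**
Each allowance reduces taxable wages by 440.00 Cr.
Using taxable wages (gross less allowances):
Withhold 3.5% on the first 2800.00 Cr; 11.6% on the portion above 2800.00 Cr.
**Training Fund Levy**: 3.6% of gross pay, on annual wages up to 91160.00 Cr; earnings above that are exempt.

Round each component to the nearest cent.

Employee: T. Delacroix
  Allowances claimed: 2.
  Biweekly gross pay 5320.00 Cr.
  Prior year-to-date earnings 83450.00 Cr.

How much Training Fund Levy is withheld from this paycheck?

191.52 Cr

Training Fund Levy: 3.6% × 5320.00 Cr = 191.52 Cr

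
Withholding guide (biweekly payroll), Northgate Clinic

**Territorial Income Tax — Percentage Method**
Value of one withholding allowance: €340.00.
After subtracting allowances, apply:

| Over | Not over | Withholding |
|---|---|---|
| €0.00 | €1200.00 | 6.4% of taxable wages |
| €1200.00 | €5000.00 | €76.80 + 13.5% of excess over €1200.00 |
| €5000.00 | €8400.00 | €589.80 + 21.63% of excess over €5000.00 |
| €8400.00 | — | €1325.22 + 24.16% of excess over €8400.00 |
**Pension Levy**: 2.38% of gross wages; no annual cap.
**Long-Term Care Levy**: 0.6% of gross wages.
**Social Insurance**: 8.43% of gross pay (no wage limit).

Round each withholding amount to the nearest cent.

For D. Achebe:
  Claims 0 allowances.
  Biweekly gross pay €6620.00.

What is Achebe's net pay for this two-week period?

Territorial Income Tax: taxable = €6620.00
  €589.80 + 21.63% × (€6620.00 − €5000.00) = €589.80 + 21.63% × €1620.00 = €940.21
Pension Levy: 2.38% × €6620.00 = €157.56
Long-Term Care Levy: 0.6% × €6620.00 = €39.72
Social Insurance: 8.43% × €6620.00 = €558.07
Total withheld: €940.21 + €157.56 + €39.72 + €558.07 = €1695.56
Net pay: €6620.00 − €1695.56 = €4924.44

€4924.44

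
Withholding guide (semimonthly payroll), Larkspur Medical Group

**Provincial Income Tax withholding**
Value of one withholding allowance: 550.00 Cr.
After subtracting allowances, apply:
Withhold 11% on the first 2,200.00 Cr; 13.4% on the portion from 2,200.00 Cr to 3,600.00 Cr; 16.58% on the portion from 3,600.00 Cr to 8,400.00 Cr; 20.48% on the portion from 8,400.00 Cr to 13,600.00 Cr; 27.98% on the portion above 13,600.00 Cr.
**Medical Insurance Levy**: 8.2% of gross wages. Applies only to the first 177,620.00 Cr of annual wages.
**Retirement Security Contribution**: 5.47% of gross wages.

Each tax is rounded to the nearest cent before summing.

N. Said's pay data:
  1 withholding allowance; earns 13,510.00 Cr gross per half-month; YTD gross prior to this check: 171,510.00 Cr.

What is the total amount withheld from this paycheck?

3,399.35 Cr

Provincial Income Tax: taxable = 13,510.00 Cr − 1×550.00 Cr = 12,960.00 Cr
  1,225.44 Cr + 20.48% × (12,960.00 Cr − 8,400.00 Cr) = 1,225.44 Cr + 20.48% × 4,560.00 Cr = 2,159.33 Cr
Medical Insurance Levy: cap 177,620.00 Cr − YTD 171,510.00 Cr = 6,110.00 Cr subject; 8.2% × 6,110.00 Cr = 501.02 Cr
Retirement Security Contribution: 5.47% × 13,510.00 Cr = 739.00 Cr
Total: 2,159.33 Cr + 501.02 Cr + 739.00 Cr = 3,399.35 Cr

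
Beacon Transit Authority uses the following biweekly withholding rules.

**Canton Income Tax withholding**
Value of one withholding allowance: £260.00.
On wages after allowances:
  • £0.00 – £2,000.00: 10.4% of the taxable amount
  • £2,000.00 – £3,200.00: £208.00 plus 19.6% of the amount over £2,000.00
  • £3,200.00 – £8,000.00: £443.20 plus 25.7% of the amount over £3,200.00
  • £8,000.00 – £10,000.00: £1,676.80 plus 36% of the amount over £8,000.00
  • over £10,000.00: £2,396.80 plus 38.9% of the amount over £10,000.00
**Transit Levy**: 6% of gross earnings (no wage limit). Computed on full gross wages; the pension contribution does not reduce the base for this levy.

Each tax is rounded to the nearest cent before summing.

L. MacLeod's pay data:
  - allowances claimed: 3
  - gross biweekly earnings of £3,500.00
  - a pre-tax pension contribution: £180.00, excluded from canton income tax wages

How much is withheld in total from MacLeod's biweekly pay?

Canton Income Tax: taxable = £3,500.00 − £180.00 − 3×£260.00 = £2,540.00
  £208.00 + 19.6% × (£2,540.00 − £2,000.00) = £208.00 + 19.6% × £540.00 = £313.84
Transit Levy: 6% × £3,500.00 = £210.00
Total: £313.84 + £210.00 = £523.84

£523.84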